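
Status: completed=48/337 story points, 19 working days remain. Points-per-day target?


Formula: Required rate = Remaining points / Days left
Remaining = 337 - 48 = 289 points
Required rate = 289 / 19 = 15.21 points/day

15.21 points/day


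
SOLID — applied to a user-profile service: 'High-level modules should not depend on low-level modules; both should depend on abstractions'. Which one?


This describes the Dependency Inversion Principle (DIP)

Dependency Inversion Principle (DIP)


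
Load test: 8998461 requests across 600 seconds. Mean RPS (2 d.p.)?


Formula: throughput = requests / seconds
throughput = 8998461 / 600
throughput = 14997.44 requests/second

14997.44 requests/second


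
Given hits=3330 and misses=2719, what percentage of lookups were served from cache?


Formula: hit rate = hits / (hits + misses) * 100
hit rate = 3330 / (3330 + 2719) * 100
hit rate = 3330 / 6049 * 100
hit rate = 55.05%

55.05%


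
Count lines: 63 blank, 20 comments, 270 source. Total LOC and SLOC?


Total LOC = blank + comment + code
Total LOC = 63 + 20 + 270 = 353
SLOC (source only) = code = 270

Total LOC: 353, SLOC: 270


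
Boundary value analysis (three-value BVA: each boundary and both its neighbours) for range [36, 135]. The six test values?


Range: [36, 135]
Boundaries: just below min, min, min+1, max-1, max, just above max
Values: [35, 36, 37, 134, 135, 136]

[35, 36, 37, 134, 135, 136]


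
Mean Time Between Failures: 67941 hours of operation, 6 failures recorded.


Formula: MTBF = Total operating time / Number of failures
MTBF = 67941 / 6
MTBF = 11323.5 hours

11323.5 hours


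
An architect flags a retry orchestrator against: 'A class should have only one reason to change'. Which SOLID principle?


This describes the Single Responsibility Principle (SRP)

Single Responsibility Principle (SRP)


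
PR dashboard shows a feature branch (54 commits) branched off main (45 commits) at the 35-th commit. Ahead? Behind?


Common ancestor: commit #35
feature commits after divergence: 54 - 35 = 19
main commits after divergence: 45 - 35 = 10
feature is 19 commits ahead of main
main is 10 commits ahead of feature

feature ahead: 19, main ahead: 10


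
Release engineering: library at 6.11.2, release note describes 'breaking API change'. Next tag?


Current: 6.11.2
Change category: 'breaking API change' → major bump
SemVer rule: major bump → increment MAJOR, reset MINOR and PATCH to 0
New: 7.0.0

7.0.0


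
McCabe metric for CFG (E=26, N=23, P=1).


Formula: V(G) = E - N + 2P
V(G) = 26 - 23 + 2*1
V(G) = 3 + 2
V(G) = 5

5


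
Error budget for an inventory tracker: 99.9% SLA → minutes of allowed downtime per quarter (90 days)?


Formula: allowed downtime = period * (100 - SLA) / 100
Period (quarter (90 days)) = 129600 minutes
Unavailability fraction = (100 - 99.9) / 100
Allowed downtime = 129600 * (100 - 99.9) / 100
Allowed downtime = 129.6 minutes

129.6 minutes


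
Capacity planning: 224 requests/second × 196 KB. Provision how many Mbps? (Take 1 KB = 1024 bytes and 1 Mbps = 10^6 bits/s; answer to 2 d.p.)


Formula: Mbps = payload_bytes * RPS * 8 / 1e6
Payload per request = 196 KB = 196 * 1024 = 200704 bytes
Total bytes/sec = 200704 * 224 = 44957696
Total bits/sec = 44957696 * 8 = 359661568
Mbps = 359661568 / 1e6 = 359.66

359.66 Mbps


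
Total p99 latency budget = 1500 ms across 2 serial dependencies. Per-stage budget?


Formula: per_stage = total_budget / stages
per_stage = 1500 / 2
per_stage = 750.0 ms

750.0 ms


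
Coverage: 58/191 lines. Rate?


Coverage = covered / total * 100
Coverage = 58 / 191 * 100
Coverage = 30.37%

30.37%


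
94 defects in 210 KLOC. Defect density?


Defect density = defects / KLOC
Defect density = 94 / 210
Defect density = 0.448 defects/KLOC

0.448 defects/KLOC


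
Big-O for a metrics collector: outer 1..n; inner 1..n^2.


Reasoning: n times n^2
Complexity: O(n^3)

O(n^3)


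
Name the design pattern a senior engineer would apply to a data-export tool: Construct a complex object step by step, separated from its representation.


This matches the Builder pattern

Builder


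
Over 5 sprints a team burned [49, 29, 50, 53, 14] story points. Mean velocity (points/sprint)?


Formula: Avg velocity = Total points / Number of sprints
Points: [49, 29, 50, 53, 14]
Sum = 49 + 29 + 50 + 53 + 14 = 195
Avg velocity = 195 / 5 = 39.0 points/sprint

39.0 points/sprint


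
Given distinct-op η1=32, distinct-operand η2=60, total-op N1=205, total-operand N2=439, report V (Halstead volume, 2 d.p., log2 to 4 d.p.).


Formula: V = N * log2(η), where N = N1 + N2 and η = η1 + η2
η = 32 + 60 = 92
N = 205 + 439 = 644
log2(92) ≈ 6.5236
V = 644 * 6.5236 = 4201.20

4201.20


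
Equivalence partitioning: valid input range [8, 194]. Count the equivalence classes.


Valid range: [8, 194]
Class 1: x < 8 — invalid
Class 2: 8 ≤ x ≤ 194 — valid
Class 3: x > 194 — invalid
Total equivalence classes: 3

3 equivalence classes


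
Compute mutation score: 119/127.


Mutation score = killed / total * 100
Mutation score = 119 / 127 * 100
Mutation score = 93.7%

93.7%


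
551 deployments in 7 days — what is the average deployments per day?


Formula: deployments per day = releases / days
= 551 / 7
= 78.714 deploys/day
(equivalently, 551.0 deploys/week)

78.714 deploys/day


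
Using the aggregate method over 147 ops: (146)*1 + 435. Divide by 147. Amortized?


Formula: Amortized cost = Total cost / Operations
Total cost = (146 * 1) + (1 * 435)
Total cost = 146 + 435 = 581
Amortized = 581 / 147 = 3.9524

3.9524


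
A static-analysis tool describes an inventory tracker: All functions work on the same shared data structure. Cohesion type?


Reasoning: Functions share data
Type: Communicational cohesion

Communicational cohesion


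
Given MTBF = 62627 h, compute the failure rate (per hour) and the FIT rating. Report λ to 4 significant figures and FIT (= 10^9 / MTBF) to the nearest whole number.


Formula: λ = 1 / MTBF; FIT = λ × 1e9 = 1e9 / MTBF
λ = 1 / 62627 ≈ 1.597e-05 failures/hour
FIT = 1e9 / 62627 ≈ 15968 failures per 1e9 hours (nearest whole number)

λ = 1.597e-05 /h, FIT = 15968


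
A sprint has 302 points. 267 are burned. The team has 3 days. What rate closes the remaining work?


Formula: Required rate = Remaining points / Days left
Remaining = 302 - 267 = 35 points
Required rate = 35 / 3 = 11.67 points/day

11.67 points/day


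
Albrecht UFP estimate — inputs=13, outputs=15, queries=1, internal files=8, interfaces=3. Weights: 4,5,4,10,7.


UFP = EI*4 + EO*5 + EQ*4 + ILF*10 + EIF*7
UFP = 13*4 + 15*5 + 1*4 + 8*10 + 3*7
UFP = 52 + 75 + 4 + 80 + 21
UFP = 232

232


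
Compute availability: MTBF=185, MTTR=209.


Availability = MTBF / (MTBF + MTTR)
Availability = 185 / (185 + 209)
Availability = 185 / 394
Availability = 46.9543%

46.9543%


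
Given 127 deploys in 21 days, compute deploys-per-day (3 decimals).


Formula: deployments per day = releases / days
= 127 / 21
= 6.048 deploys/day
(equivalently, 42.33 deploys/week)

6.048 deploys/day


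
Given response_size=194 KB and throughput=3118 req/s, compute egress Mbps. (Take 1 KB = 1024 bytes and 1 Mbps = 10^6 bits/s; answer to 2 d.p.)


Formula: Mbps = payload_bytes * RPS * 8 / 1e6
Payload per request = 194 KB = 194 * 1024 = 198656 bytes
Total bytes/sec = 198656 * 3118 = 619409408
Total bits/sec = 619409408 * 8 = 4955275264
Mbps = 4955275264 / 1e6 = 4955.28

4955.28 Mbps


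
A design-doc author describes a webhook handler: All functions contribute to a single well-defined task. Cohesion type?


Reasoning: Best: single purpose
Type: Functional cohesion

Functional cohesion


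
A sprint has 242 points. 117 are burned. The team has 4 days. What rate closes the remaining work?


Formula: Required rate = Remaining points / Days left
Remaining = 242 - 117 = 125 points
Required rate = 125 / 4 = 31.25 points/day

31.25 points/day


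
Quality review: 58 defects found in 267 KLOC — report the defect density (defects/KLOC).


Defect density = defects / KLOC
Defect density = 58 / 267
Defect density = 0.217 defects/KLOC

0.217 defects/KLOC


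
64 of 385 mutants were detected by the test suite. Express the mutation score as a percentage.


Mutation score = killed / total * 100
Mutation score = 64 / 385 * 100
Mutation score = 16.62%

16.62%


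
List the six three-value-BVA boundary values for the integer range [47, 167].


Range: [47, 167]
Boundaries: just below min, min, min+1, max-1, max, just above max
Values: [46, 47, 48, 166, 167, 168]

[46, 47, 48, 166, 167, 168]


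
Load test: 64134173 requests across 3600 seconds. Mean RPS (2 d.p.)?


Formula: throughput = requests / seconds
throughput = 64134173 / 3600
throughput = 17815.05 requests/second

17815.05 requests/second


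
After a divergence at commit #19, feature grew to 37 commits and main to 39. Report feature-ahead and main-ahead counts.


Common ancestor: commit #19
feature commits after divergence: 37 - 19 = 18
main commits after divergence: 39 - 19 = 20
feature is 18 commits ahead of main
main is 20 commits ahead of feature

feature ahead: 18, main ahead: 20


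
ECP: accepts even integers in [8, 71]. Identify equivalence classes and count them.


Constraint: even integers in [8, 71]
Class 1: x < 8 — out-of-range invalid
Class 2: x in [8,71] but odd — wrong type invalid
Class 3: x in [8,71] and even — valid
Class 4: x > 71 — out-of-range invalid
Total equivalence classes: 4

4 equivalence classes


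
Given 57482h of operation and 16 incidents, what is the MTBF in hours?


Formula: MTBF = Total operating time / Number of failures
MTBF = 57482 / 16
MTBF = 3592.63 hours

3592.63 hours


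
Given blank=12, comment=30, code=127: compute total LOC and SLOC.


Total LOC = blank + comment + code
Total LOC = 12 + 30 + 127 = 169
SLOC (source only) = code = 127

Total LOC: 169, SLOC: 127


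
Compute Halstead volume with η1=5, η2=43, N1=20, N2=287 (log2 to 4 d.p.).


Formula: V = N * log2(η), where N = N1 + N2 and η = η1 + η2
η = 5 + 43 = 48
N = 20 + 287 = 307
log2(48) ≈ 5.5850
V = 307 * 5.5850 = 1714.60

1714.60


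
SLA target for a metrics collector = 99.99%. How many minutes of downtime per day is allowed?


Formula: allowed downtime = period * (100 - SLA) / 100
Period (day) = 1440 minutes
Unavailability fraction = (100 - 99.99) / 100
Allowed downtime = 1440 * (100 - 99.99) / 100
Allowed downtime = 0.144 minutes

0.144 minutes


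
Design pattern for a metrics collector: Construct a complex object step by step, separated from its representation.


This matches the Builder pattern

Builder


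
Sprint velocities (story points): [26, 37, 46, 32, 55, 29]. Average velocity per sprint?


Formula: Avg velocity = Total points / Number of sprints
Points: [26, 37, 46, 32, 55, 29]
Sum = 26 + 37 + 46 + 32 + 55 + 29 = 225
Avg velocity = 225 / 6 = 37.5 points/sprint

37.5 points/sprint


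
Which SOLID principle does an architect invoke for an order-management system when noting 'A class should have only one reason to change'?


This describes the Single Responsibility Principle (SRP)

Single Responsibility Principle (SRP)


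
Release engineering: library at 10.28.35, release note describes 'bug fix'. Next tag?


Current: 10.28.35
Change category: 'bug fix' → patch bump
SemVer rule: patch bump → increment PATCH (MAJOR and MINOR unchanged)
New: 10.28.36

10.28.36


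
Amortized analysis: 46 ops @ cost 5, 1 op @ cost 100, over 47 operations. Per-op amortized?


Formula: Amortized cost = Total cost / Operations
Total cost = (46 * 5) + (1 * 100)
Total cost = 230 + 100 = 330
Amortized = 330 / 47 = 7.0213

7.0213


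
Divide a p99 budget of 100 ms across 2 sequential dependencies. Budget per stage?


Formula: per_stage = total_budget / stages
per_stage = 100 / 2
per_stage = 50.0 ms

50.0 ms


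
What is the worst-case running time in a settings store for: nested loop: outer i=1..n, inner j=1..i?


Reasoning: triangle: n(n+1)/2 ~ n^2/2
Complexity: O(n^2)

O(n^2)


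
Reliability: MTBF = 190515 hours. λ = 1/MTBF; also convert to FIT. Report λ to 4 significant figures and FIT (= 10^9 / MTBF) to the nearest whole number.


Formula: λ = 1 / MTBF; FIT = λ × 1e9 = 1e9 / MTBF
λ = 1 / 190515 ≈ 5.249e-06 failures/hour
FIT = 1e9 / 190515 ≈ 5249 failures per 1e9 hours (nearest whole number)

λ = 5.249e-06 /h, FIT = 5249


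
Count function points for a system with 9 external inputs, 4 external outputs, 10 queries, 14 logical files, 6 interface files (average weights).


UFP = EI*4 + EO*5 + EQ*4 + ILF*10 + EIF*7
UFP = 9*4 + 4*5 + 10*4 + 14*10 + 6*7
UFP = 36 + 20 + 40 + 140 + 42
UFP = 278

278


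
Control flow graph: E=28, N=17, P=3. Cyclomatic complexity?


Formula: V(G) = E - N + 2P
V(G) = 28 - 17 + 2*3
V(G) = 11 + 6
V(G) = 17

17


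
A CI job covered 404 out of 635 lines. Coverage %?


Coverage = covered / total * 100
Coverage = 404 / 635 * 100
Coverage = 63.62%

63.62%


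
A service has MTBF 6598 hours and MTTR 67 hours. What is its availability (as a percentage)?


Availability = MTBF / (MTBF + MTTR)
Availability = 6598 / (6598 + 67)
Availability = 6598 / 6665
Availability = 98.9947%

98.9947%


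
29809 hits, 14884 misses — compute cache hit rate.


Formula: hit rate = hits / (hits + misses) * 100
hit rate = 29809 / (29809 + 14884) * 100
hit rate = 29809 / 44693 * 100
hit rate = 66.7%

66.7%


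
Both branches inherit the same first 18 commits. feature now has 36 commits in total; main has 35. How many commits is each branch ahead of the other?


Common ancestor: commit #18
feature commits after divergence: 36 - 18 = 18
main commits after divergence: 35 - 18 = 17
feature is 18 commits ahead of main
main is 17 commits ahead of feature

feature ahead: 18, main ahead: 17


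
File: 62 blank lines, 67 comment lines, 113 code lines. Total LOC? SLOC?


Total LOC = blank + comment + code
Total LOC = 62 + 67 + 113 = 242
SLOC (source only) = code = 113

Total LOC: 242, SLOC: 113


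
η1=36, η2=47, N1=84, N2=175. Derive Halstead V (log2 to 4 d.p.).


Formula: V = N * log2(η), where N = N1 + N2 and η = η1 + η2
η = 36 + 47 = 83
N = 84 + 175 = 259
log2(83) ≈ 6.3750
V = 259 * 6.3750 = 1651.13

1651.13


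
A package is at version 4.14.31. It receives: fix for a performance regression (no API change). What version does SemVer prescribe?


Current: 4.14.31
Change category: 'fix for a performance regression (no API change)' → patch bump
SemVer rule: patch bump → increment PATCH (MAJOR and MINOR unchanged)
New: 4.14.32

4.14.32


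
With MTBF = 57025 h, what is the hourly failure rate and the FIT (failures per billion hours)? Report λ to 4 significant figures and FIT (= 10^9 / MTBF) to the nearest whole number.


Formula: λ = 1 / MTBF; FIT = λ × 1e9 = 1e9 / MTBF
λ = 1 / 57025 ≈ 1.754e-05 failures/hour
FIT = 1e9 / 57025 ≈ 17536 failures per 1e9 hours (nearest whole number)

λ = 1.754e-05 /h, FIT = 17536


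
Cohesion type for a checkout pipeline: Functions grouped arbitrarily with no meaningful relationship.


Reasoning: Worst: random grouping
Type: Coincidental cohesion

Coincidental cohesion


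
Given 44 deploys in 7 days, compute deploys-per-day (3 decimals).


Formula: deployments per day = releases / days
= 44 / 7
= 6.286 deploys/day
(equivalently, 44.0 deploys/week)

6.286 deploys/day


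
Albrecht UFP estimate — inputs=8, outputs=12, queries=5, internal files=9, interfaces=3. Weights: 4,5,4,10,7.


UFP = EI*4 + EO*5 + EQ*4 + ILF*10 + EIF*7
UFP = 8*4 + 12*5 + 5*4 + 9*10 + 3*7
UFP = 32 + 60 + 20 + 90 + 21
UFP = 223

223


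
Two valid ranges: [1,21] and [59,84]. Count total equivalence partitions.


Valid ranges: [1,21] and [59,84]
Class 1: x < 1 — invalid
Class 2: 1 ≤ x ≤ 21 — valid
Class 3: 21 < x < 59 — invalid (gap between ranges)
Class 4: 59 ≤ x ≤ 84 — valid
Class 5: x > 84 — invalid
Total equivalence classes: 5

5 equivalence classes


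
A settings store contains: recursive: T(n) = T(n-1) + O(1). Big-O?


Reasoning: linear recursion with constant work per frame
Complexity: O(n)

O(n)


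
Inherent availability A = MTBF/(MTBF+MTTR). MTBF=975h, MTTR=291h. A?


Availability = MTBF / (MTBF + MTTR)
Availability = 975 / (975 + 291)
Availability = 975 / 1266
Availability = 77.0142%

77.0142%


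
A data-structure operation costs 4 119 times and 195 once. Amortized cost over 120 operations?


Formula: Amortized cost = Total cost / Operations
Total cost = (119 * 4) + (1 * 195)
Total cost = 476 + 195 = 671
Amortized = 671 / 120 = 5.5917

5.5917


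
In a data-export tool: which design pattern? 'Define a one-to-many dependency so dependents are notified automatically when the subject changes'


This matches the Observer pattern

Observer


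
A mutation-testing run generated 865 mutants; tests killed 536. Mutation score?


Mutation score = killed / total * 100
Mutation score = 536 / 865 * 100
Mutation score = 61.97%

61.97%


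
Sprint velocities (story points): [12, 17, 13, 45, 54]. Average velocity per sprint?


Formula: Avg velocity = Total points / Number of sprints
Points: [12, 17, 13, 45, 54]
Sum = 12 + 17 + 13 + 45 + 54 = 141
Avg velocity = 141 / 5 = 28.2 points/sprint

28.2 points/sprint


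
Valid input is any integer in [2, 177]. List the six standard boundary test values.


Range: [2, 177]
Boundaries: just below min, min, min+1, max-1, max, just above max
Values: [1, 2, 3, 176, 177, 178]

[1, 2, 3, 176, 177, 178]


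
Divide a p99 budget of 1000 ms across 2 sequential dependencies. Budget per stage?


Formula: per_stage = total_budget / stages
per_stage = 1000 / 2
per_stage = 500.0 ms

500.0 ms


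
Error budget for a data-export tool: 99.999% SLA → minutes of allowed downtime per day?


Formula: allowed downtime = period * (100 - SLA) / 100
Period (day) = 1440 minutes
Unavailability fraction = (100 - 99.999) / 100
Allowed downtime = 1440 * (100 - 99.999) / 100
Allowed downtime = 0.0144 minutes

0.0144 minutes


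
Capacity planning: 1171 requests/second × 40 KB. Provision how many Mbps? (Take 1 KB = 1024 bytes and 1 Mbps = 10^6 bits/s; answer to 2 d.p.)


Formula: Mbps = payload_bytes * RPS * 8 / 1e6
Payload per request = 40 KB = 40 * 1024 = 40960 bytes
Total bytes/sec = 40960 * 1171 = 47964160
Total bits/sec = 47964160 * 8 = 383713280
Mbps = 383713280 / 1e6 = 383.71

383.71 Mbps


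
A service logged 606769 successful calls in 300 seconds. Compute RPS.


Formula: throughput = requests / seconds
throughput = 606769 / 300
throughput = 2022.56 requests/second

2022.56 requests/second


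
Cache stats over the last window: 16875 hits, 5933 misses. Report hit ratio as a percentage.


Formula: hit rate = hits / (hits + misses) * 100
hit rate = 16875 / (16875 + 5933) * 100
hit rate = 16875 / 22808 * 100
hit rate = 73.99%

73.99%


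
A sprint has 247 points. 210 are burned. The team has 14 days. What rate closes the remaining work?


Formula: Required rate = Remaining points / Days left
Remaining = 247 - 210 = 37 points
Required rate = 37 / 14 = 2.64 points/day

2.64 points/day


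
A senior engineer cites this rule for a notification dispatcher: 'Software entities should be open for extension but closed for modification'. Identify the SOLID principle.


This describes the Open/Closed Principle (OCP)

Open/Closed Principle (OCP)


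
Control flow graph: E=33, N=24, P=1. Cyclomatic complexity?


Formula: V(G) = E - N + 2P
V(G) = 33 - 24 + 2*1
V(G) = 9 + 2
V(G) = 11

11


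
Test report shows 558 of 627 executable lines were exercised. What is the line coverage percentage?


Coverage = covered / total * 100
Coverage = 558 / 627 * 100
Coverage = 89.0%

89.0%


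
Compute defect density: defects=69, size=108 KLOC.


Defect density = defects / KLOC
Defect density = 69 / 108
Defect density = 0.639 defects/KLOC

0.639 defects/KLOC


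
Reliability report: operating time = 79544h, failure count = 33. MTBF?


Formula: MTBF = Total operating time / Number of failures
MTBF = 79544 / 33
MTBF = 2410.42 hours

2410.42 hours


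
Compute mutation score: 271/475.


Mutation score = killed / total * 100
Mutation score = 271 / 475 * 100
Mutation score = 57.05%

57.05%


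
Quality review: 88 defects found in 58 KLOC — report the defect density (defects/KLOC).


Defect density = defects / KLOC
Defect density = 88 / 58
Defect density = 1.517 defects/KLOC

1.517 defects/KLOC


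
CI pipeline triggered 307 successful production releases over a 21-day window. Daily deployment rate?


Formula: deployments per day = releases / days
= 307 / 21
= 14.619 deploys/day
(equivalently, 102.33 deploys/week)

14.619 deploys/day


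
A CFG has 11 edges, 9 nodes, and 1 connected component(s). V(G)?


Formula: V(G) = E - N + 2P
V(G) = 11 - 9 + 2*1
V(G) = 2 + 2
V(G) = 4

4


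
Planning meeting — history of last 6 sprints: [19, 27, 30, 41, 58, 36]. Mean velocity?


Formula: Avg velocity = Total points / Number of sprints
Points: [19, 27, 30, 41, 58, 36]
Sum = 19 + 27 + 30 + 41 + 58 + 36 = 211
Avg velocity = 211 / 6 = 35.17 points/sprint

35.17 points/sprint


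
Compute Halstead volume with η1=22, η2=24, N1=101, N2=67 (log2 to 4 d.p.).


Formula: V = N * log2(η), where N = N1 + N2 and η = η1 + η2
η = 22 + 24 = 46
N = 101 + 67 = 168
log2(46) ≈ 5.5236
V = 168 * 5.5236 = 927.96

927.96


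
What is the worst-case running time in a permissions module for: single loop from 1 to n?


Reasoning: one pass through n items
Complexity: O(n)

O(n)


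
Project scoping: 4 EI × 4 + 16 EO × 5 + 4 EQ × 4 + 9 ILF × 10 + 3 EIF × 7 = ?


UFP = EI*4 + EO*5 + EQ*4 + ILF*10 + EIF*7
UFP = 4*4 + 16*5 + 4*4 + 9*10 + 3*7
UFP = 16 + 80 + 16 + 90 + 21
UFP = 223

223


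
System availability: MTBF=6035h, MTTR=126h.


Availability = MTBF / (MTBF + MTTR)
Availability = 6035 / (6035 + 126)
Availability = 6035 / 6161
Availability = 97.9549%

97.9549%


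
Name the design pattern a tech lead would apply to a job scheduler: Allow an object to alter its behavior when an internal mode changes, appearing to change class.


This matches the State pattern

State


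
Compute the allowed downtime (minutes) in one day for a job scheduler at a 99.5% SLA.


Formula: allowed downtime = period * (100 - SLA) / 100
Period (day) = 1440 minutes
Unavailability fraction = (100 - 99.5) / 100
Allowed downtime = 1440 * (100 - 99.5) / 100
Allowed downtime = 7.2 minutes

7.2 minutes


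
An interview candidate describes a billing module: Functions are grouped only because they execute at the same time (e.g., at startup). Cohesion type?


Reasoning: Related by timing only
Type: Temporal cohesion

Temporal cohesion


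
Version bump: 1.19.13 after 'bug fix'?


Current: 1.19.13
Change category: 'bug fix' → patch bump
SemVer rule: patch bump → increment PATCH (MAJOR and MINOR unchanged)
New: 1.19.14

1.19.14


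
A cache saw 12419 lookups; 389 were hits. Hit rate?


Formula: hit rate = hits / (hits + misses) * 100
hit rate = 389 / (389 + 12030) * 100
hit rate = 389 / 12419 * 100
hit rate = 3.13%

3.13%


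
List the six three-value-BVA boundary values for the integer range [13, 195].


Range: [13, 195]
Boundaries: just below min, min, min+1, max-1, max, just above max
Values: [12, 13, 14, 194, 195, 196]

[12, 13, 14, 194, 195, 196]


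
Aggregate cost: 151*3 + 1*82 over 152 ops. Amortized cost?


Formula: Amortized cost = Total cost / Operations
Total cost = (151 * 3) + (1 * 82)
Total cost = 453 + 82 = 535
Amortized = 535 / 152 = 3.5197

3.5197


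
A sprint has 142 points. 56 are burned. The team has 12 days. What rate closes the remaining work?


Formula: Required rate = Remaining points / Days left
Remaining = 142 - 56 = 86 points
Required rate = 86 / 12 = 7.17 points/day

7.17 points/day


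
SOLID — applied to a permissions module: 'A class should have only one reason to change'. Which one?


This describes the Single Responsibility Principle (SRP)

Single Responsibility Principle (SRP)


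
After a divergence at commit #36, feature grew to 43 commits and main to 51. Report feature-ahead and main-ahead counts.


Common ancestor: commit #36
feature commits after divergence: 43 - 36 = 7
main commits after divergence: 51 - 36 = 15
feature is 7 commits ahead of main
main is 15 commits ahead of feature

feature ahead: 7, main ahead: 15


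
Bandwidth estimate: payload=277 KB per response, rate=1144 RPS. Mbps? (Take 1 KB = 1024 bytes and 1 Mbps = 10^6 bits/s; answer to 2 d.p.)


Formula: Mbps = payload_bytes * RPS * 8 / 1e6
Payload per request = 277 KB = 277 * 1024 = 283648 bytes
Total bytes/sec = 283648 * 1144 = 324493312
Total bits/sec = 324493312 * 8 = 2595946496
Mbps = 2595946496 / 1e6 = 2595.95

2595.95 Mbps


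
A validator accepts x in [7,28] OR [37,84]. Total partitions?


Valid ranges: [7,28] and [37,84]
Class 1: x < 7 — invalid
Class 2: 7 ≤ x ≤ 28 — valid
Class 3: 28 < x < 37 — invalid (gap between ranges)
Class 4: 37 ≤ x ≤ 84 — valid
Class 5: x > 84 — invalid
Total equivalence classes: 5

5 equivalence classes


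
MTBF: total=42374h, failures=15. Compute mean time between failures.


Formula: MTBF = Total operating time / Number of failures
MTBF = 42374 / 15
MTBF = 2824.93 hours

2824.93 hours


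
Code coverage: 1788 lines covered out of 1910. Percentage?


Coverage = covered / total * 100
Coverage = 1788 / 1910 * 100
Coverage = 93.61%

93.61%


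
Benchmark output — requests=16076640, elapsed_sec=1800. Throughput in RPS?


Formula: throughput = requests / seconds
throughput = 16076640 / 1800
throughput = 8931.47 requests/second

8931.47 requests/second


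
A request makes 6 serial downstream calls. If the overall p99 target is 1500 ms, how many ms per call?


Formula: per_stage = total_budget / stages
per_stage = 1500 / 6
per_stage = 250.0 ms

250.0 ms


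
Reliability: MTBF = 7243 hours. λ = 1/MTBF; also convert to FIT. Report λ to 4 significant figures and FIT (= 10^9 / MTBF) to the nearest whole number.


Formula: λ = 1 / MTBF; FIT = λ × 1e9 = 1e9 / MTBF
λ = 1 / 7243 ≈ 1.381e-04 failures/hour
FIT = 1e9 / 7243 ≈ 138064 failures per 1e9 hours (nearest whole number)

λ = 1.381e-04 /h, FIT = 138064


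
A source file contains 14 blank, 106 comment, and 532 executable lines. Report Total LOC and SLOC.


Total LOC = blank + comment + code
Total LOC = 14 + 106 + 532 = 652
SLOC (source only) = code = 532

Total LOC: 652, SLOC: 532


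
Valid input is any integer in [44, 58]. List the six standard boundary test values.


Range: [44, 58]
Boundaries: just below min, min, min+1, max-1, max, just above max
Values: [43, 44, 45, 57, 58, 59]

[43, 44, 45, 57, 58, 59]


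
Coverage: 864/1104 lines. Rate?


Coverage = covered / total * 100
Coverage = 864 / 1104 * 100
Coverage = 78.26%

78.26%


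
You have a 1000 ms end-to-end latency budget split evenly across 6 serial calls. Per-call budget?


Formula: per_stage = total_budget / stages
per_stage = 1000 / 6
per_stage = 166.67 ms

166.67 ms


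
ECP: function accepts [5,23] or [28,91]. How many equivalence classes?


Valid ranges: [5,23] and [28,91]
Class 1: x < 5 — invalid
Class 2: 5 ≤ x ≤ 23 — valid
Class 3: 23 < x < 28 — invalid (gap between ranges)
Class 4: 28 ≤ x ≤ 91 — valid
Class 5: x > 91 — invalid
Total equivalence classes: 5

5 equivalence classes


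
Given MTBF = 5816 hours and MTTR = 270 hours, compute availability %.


Availability = MTBF / (MTBF + MTTR)
Availability = 5816 / (5816 + 270)
Availability = 5816 / 6086
Availability = 95.5636%

95.5636%


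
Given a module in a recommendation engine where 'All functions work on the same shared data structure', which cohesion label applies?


Reasoning: Functions share data
Type: Communicational cohesion

Communicational cohesion


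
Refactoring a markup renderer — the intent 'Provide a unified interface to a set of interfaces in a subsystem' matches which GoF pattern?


This matches the Facade pattern

Facade


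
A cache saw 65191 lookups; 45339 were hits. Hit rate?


Formula: hit rate = hits / (hits + misses) * 100
hit rate = 45339 / (45339 + 19852) * 100
hit rate = 45339 / 65191 * 100
hit rate = 69.55%

69.55%


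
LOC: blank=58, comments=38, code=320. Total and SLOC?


Total LOC = blank + comment + code
Total LOC = 58 + 38 + 320 = 416
SLOC (source only) = code = 320

Total LOC: 416, SLOC: 320


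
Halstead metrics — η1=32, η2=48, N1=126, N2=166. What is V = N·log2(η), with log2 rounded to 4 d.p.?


Formula: V = N * log2(η), where N = N1 + N2 and η = η1 + η2
η = 32 + 48 = 80
N = 126 + 166 = 292
log2(80) ≈ 6.3219
V = 292 * 6.3219 = 1845.99

1845.99


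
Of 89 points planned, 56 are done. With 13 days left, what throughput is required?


Formula: Required rate = Remaining points / Days left
Remaining = 89 - 56 = 33 points
Required rate = 33 / 13 = 2.54 points/day

2.54 points/day


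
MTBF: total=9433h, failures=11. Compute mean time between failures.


Formula: MTBF = Total operating time / Number of failures
MTBF = 9433 / 11
MTBF = 857.55 hours

857.55 hours


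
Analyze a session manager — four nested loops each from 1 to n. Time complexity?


Reasoning: four levels of nesting
Complexity: O(n^4)

O(n^4)


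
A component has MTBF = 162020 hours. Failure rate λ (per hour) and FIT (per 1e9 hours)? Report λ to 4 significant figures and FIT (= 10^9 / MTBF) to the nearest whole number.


Formula: λ = 1 / MTBF; FIT = λ × 1e9 = 1e9 / MTBF
λ = 1 / 162020 ≈ 6.172e-06 failures/hour
FIT = 1e9 / 162020 ≈ 6172 failures per 1e9 hours (nearest whole number)

λ = 6.172e-06 /h, FIT = 6172


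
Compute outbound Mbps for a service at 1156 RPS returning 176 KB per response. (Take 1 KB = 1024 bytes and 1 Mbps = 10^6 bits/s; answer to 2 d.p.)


Formula: Mbps = payload_bytes * RPS * 8 / 1e6
Payload per request = 176 KB = 176 * 1024 = 180224 bytes
Total bytes/sec = 180224 * 1156 = 208338944
Total bits/sec = 208338944 * 8 = 1666711552
Mbps = 1666711552 / 1e6 = 1666.71

1666.71 Mbps


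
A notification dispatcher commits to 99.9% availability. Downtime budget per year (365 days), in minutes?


Formula: allowed downtime = period * (100 - SLA) / 100
Period (year (365 days)) = 525600 minutes
Unavailability fraction = (100 - 99.9) / 100
Allowed downtime = 525600 * (100 - 99.9) / 100
Allowed downtime = 525.6 minutes

525.6 minutes


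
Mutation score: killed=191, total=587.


Mutation score = killed / total * 100
Mutation score = 191 / 587 * 100
Mutation score = 32.54%

32.54%


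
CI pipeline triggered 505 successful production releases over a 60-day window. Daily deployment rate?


Formula: deployments per day = releases / days
= 505 / 60
= 8.417 deploys/day
(equivalently, 58.92 deploys/week)

8.417 deploys/day


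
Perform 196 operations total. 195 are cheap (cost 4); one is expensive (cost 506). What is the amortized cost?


Formula: Amortized cost = Total cost / Operations
Total cost = (195 * 4) + (1 * 506)
Total cost = 780 + 506 = 1286
Amortized = 1286 / 196 = 6.5612

6.5612


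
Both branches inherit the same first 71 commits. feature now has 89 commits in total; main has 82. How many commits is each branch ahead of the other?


Common ancestor: commit #71
feature commits after divergence: 89 - 71 = 18
main commits after divergence: 82 - 71 = 11
feature is 18 commits ahead of main
main is 11 commits ahead of feature

feature ahead: 18, main ahead: 11


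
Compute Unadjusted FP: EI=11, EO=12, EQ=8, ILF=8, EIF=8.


UFP = EI*4 + EO*5 + EQ*4 + ILF*10 + EIF*7
UFP = 11*4 + 12*5 + 8*4 + 8*10 + 8*7
UFP = 44 + 60 + 32 + 80 + 56
UFP = 272

272


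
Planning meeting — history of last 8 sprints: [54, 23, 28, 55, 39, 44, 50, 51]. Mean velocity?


Formula: Avg velocity = Total points / Number of sprints
Points: [54, 23, 28, 55, 39, 44, 50, 51]
Sum = 54 + 23 + 28 + 55 + 39 + 44 + 50 + 51 = 344
Avg velocity = 344 / 8 = 43.0 points/sprint

43.0 points/sprint


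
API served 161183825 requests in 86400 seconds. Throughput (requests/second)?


Formula: throughput = requests / seconds
throughput = 161183825 / 86400
throughput = 1865.55 requests/second

1865.55 requests/second


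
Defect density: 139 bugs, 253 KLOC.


Defect density = defects / KLOC
Defect density = 139 / 253
Defect density = 0.549 defects/KLOC

0.549 defects/KLOC


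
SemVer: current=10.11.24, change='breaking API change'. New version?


Current: 10.11.24
Change category: 'breaking API change' → major bump
SemVer rule: major bump → increment MAJOR, reset MINOR and PATCH to 0
New: 11.0.0

11.0.0


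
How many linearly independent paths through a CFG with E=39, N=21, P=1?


Formula: V(G) = E - N + 2P
V(G) = 39 - 21 + 2*1
V(G) = 18 + 2
V(G) = 20

20


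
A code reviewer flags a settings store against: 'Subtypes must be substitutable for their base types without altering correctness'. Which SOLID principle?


This describes the Liskov Substitution Principle (LSP)

Liskov Substitution Principle (LSP)


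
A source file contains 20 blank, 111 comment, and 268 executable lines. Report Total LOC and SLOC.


Total LOC = blank + comment + code
Total LOC = 20 + 111 + 268 = 399
SLOC (source only) = code = 268

Total LOC: 399, SLOC: 268


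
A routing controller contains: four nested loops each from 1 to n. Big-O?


Reasoning: four levels of nesting
Complexity: O(n^4)

O(n^4)


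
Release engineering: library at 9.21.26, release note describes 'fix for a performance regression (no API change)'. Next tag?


Current: 9.21.26
Change category: 'fix for a performance regression (no API change)' → patch bump
SemVer rule: patch bump → increment PATCH (MAJOR and MINOR unchanged)
New: 9.21.27

9.21.27


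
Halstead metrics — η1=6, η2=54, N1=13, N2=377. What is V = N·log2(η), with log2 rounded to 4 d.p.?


Formula: V = N * log2(η), where N = N1 + N2 and η = η1 + η2
η = 6 + 54 = 60
N = 13 + 377 = 390
log2(60) ≈ 5.9069
V = 390 * 5.9069 = 2303.69

2303.69


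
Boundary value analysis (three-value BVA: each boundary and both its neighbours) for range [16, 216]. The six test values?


Range: [16, 216]
Boundaries: just below min, min, min+1, max-1, max, just above max
Values: [15, 16, 17, 215, 216, 217]

[15, 16, 17, 215, 216, 217]


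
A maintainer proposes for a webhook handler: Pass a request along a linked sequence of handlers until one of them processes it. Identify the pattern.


This matches the Chain of Responsibility pattern

Chain of Responsibility


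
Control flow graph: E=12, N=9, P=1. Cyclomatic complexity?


Formula: V(G) = E - N + 2P
V(G) = 12 - 9 + 2*1
V(G) = 3 + 2
V(G) = 5

5


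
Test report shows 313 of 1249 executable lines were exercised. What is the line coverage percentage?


Coverage = covered / total * 100
Coverage = 313 / 1249 * 100
Coverage = 25.06%

25.06%


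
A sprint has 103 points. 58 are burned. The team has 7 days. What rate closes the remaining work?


Formula: Required rate = Remaining points / Days left
Remaining = 103 - 58 = 45 points
Required rate = 45 / 7 = 6.43 points/day

6.43 points/day


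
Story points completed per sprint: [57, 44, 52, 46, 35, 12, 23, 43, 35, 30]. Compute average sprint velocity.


Formula: Avg velocity = Total points / Number of sprints
Points: [57, 44, 52, 46, 35, 12, 23, 43, 35, 30]
Sum = 57 + 44 + 52 + 46 + 35 + 12 + 23 + 43 + 35 + 30 = 377
Avg velocity = 377 / 10 = 37.7 points/sprint

37.7 points/sprint


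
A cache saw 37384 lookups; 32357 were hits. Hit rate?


Formula: hit rate = hits / (hits + misses) * 100
hit rate = 32357 / (32357 + 5027) * 100
hit rate = 32357 / 37384 * 100
hit rate = 86.55%

86.55%


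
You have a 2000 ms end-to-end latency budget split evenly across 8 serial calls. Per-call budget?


Formula: per_stage = total_budget / stages
per_stage = 2000 / 8
per_stage = 250.0 ms

250.0 ms


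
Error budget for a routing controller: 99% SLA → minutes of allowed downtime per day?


Formula: allowed downtime = period * (100 - SLA) / 100
Period (day) = 1440 minutes
Unavailability fraction = (100 - 99.0) / 100
Allowed downtime = 1440 * (100 - 99.0) / 100
Allowed downtime = 14.4 minutes

14.4 minutes


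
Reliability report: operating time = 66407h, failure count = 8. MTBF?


Formula: MTBF = Total operating time / Number of failures
MTBF = 66407 / 8
MTBF = 8300.88 hours

8300.88 hours


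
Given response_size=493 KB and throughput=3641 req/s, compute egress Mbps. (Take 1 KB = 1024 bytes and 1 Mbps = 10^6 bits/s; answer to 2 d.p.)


Formula: Mbps = payload_bytes * RPS * 8 / 1e6
Payload per request = 493 KB = 493 * 1024 = 504832 bytes
Total bytes/sec = 504832 * 3641 = 1838093312
Total bits/sec = 1838093312 * 8 = 14704746496
Mbps = 14704746496 / 1e6 = 14704.75

14704.75 Mbps


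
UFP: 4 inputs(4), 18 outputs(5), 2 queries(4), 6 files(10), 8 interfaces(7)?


UFP = EI*4 + EO*5 + EQ*4 + ILF*10 + EIF*7
UFP = 4*4 + 18*5 + 2*4 + 6*10 + 8*7
UFP = 16 + 90 + 8 + 60 + 56
UFP = 230

230


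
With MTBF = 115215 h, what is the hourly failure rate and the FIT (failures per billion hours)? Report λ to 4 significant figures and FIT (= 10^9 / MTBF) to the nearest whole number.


Formula: λ = 1 / MTBF; FIT = λ × 1e9 = 1e9 / MTBF
λ = 1 / 115215 ≈ 8.679e-06 failures/hour
FIT = 1e9 / 115215 ≈ 8679 failures per 1e9 hours (nearest whole number)

λ = 8.679e-06 /h, FIT = 8679


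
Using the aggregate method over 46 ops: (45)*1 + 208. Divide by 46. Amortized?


Formula: Amortized cost = Total cost / Operations
Total cost = (45 * 1) + (1 * 208)
Total cost = 45 + 208 = 253
Amortized = 253 / 46 = 5.5

5.5


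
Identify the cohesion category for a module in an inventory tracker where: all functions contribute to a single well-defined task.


Reasoning: Best: single purpose
Type: Functional cohesion

Functional cohesion


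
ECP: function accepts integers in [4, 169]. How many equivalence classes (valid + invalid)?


Valid range: [4, 169]
Class 1: x < 4 — invalid
Class 2: 4 ≤ x ≤ 169 — valid
Class 3: x > 169 — invalid
Total equivalence classes: 3

3 equivalence classes


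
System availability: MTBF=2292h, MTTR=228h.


Availability = MTBF / (MTBF + MTTR)
Availability = 2292 / (2292 + 228)
Availability = 2292 / 2520
Availability = 90.9524%

90.9524%


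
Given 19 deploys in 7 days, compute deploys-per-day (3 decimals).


Formula: deployments per day = releases / days
= 19 / 7
= 2.714 deploys/day
(equivalently, 19.0 deploys/week)

2.714 deploys/day


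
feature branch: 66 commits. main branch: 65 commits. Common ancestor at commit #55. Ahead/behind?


Common ancestor: commit #55
feature commits after divergence: 66 - 55 = 11
main commits after divergence: 65 - 55 = 10
feature is 11 commits ahead of main
main is 10 commits ahead of feature

feature ahead: 11, main ahead: 10


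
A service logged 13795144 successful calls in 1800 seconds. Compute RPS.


Formula: throughput = requests / seconds
throughput = 13795144 / 1800
throughput = 7663.97 requests/second

7663.97 requests/second


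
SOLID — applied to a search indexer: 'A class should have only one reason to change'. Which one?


This describes the Single Responsibility Principle (SRP)

Single Responsibility Principle (SRP)


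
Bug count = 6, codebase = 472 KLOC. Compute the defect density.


Defect density = defects / KLOC
Defect density = 6 / 472
Defect density = 0.013 defects/KLOC

0.013 defects/KLOC
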